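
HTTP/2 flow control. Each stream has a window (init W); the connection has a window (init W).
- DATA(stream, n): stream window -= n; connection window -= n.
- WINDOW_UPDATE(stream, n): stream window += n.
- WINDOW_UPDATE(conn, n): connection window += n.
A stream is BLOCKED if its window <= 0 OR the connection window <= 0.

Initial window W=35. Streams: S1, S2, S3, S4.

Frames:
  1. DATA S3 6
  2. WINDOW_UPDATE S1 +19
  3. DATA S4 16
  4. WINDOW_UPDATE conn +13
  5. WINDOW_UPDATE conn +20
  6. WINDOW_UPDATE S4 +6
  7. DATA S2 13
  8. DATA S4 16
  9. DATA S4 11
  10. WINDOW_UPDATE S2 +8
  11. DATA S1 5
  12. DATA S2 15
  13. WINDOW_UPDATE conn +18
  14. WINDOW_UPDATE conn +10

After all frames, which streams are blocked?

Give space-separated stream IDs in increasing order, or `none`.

Op 1: conn=29 S1=35 S2=35 S3=29 S4=35 blocked=[]
Op 2: conn=29 S1=54 S2=35 S3=29 S4=35 blocked=[]
Op 3: conn=13 S1=54 S2=35 S3=29 S4=19 blocked=[]
Op 4: conn=26 S1=54 S2=35 S3=29 S4=19 blocked=[]
Op 5: conn=46 S1=54 S2=35 S3=29 S4=19 blocked=[]
Op 6: conn=46 S1=54 S2=35 S3=29 S4=25 blocked=[]
Op 7: conn=33 S1=54 S2=22 S3=29 S4=25 blocked=[]
Op 8: conn=17 S1=54 S2=22 S3=29 S4=9 blocked=[]
Op 9: conn=6 S1=54 S2=22 S3=29 S4=-2 blocked=[4]
Op 10: conn=6 S1=54 S2=30 S3=29 S4=-2 blocked=[4]
Op 11: conn=1 S1=49 S2=30 S3=29 S4=-2 blocked=[4]
Op 12: conn=-14 S1=49 S2=15 S3=29 S4=-2 blocked=[1, 2, 3, 4]
Op 13: conn=4 S1=49 S2=15 S3=29 S4=-2 blocked=[4]
Op 14: conn=14 S1=49 S2=15 S3=29 S4=-2 blocked=[4]

Answer: S4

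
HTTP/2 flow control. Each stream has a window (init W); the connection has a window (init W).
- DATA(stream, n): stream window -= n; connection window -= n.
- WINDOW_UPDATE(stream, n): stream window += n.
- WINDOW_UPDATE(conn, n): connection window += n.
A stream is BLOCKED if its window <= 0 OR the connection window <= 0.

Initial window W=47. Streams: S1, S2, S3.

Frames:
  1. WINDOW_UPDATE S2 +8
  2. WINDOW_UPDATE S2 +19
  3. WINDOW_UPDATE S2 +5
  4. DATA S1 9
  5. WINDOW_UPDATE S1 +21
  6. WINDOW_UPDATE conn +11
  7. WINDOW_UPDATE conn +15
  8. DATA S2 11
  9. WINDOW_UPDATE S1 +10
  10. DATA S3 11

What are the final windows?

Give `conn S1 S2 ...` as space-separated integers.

Op 1: conn=47 S1=47 S2=55 S3=47 blocked=[]
Op 2: conn=47 S1=47 S2=74 S3=47 blocked=[]
Op 3: conn=47 S1=47 S2=79 S3=47 blocked=[]
Op 4: conn=38 S1=38 S2=79 S3=47 blocked=[]
Op 5: conn=38 S1=59 S2=79 S3=47 blocked=[]
Op 6: conn=49 S1=59 S2=79 S3=47 blocked=[]
Op 7: conn=64 S1=59 S2=79 S3=47 blocked=[]
Op 8: conn=53 S1=59 S2=68 S3=47 blocked=[]
Op 9: conn=53 S1=69 S2=68 S3=47 blocked=[]
Op 10: conn=42 S1=69 S2=68 S3=36 blocked=[]

Answer: 42 69 68 36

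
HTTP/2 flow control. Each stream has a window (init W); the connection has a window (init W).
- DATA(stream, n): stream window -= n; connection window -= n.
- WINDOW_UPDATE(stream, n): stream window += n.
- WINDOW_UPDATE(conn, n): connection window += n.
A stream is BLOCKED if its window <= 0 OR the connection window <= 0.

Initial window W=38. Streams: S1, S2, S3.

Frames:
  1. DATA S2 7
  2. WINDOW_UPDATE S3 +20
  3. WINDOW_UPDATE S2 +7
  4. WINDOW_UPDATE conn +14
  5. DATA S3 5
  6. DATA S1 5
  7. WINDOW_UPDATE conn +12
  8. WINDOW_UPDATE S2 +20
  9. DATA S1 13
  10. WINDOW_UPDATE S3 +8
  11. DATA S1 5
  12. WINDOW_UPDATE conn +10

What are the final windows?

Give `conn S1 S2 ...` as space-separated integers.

Op 1: conn=31 S1=38 S2=31 S3=38 blocked=[]
Op 2: conn=31 S1=38 S2=31 S3=58 blocked=[]
Op 3: conn=31 S1=38 S2=38 S3=58 blocked=[]
Op 4: conn=45 S1=38 S2=38 S3=58 blocked=[]
Op 5: conn=40 S1=38 S2=38 S3=53 blocked=[]
Op 6: conn=35 S1=33 S2=38 S3=53 blocked=[]
Op 7: conn=47 S1=33 S2=38 S3=53 blocked=[]
Op 8: conn=47 S1=33 S2=58 S3=53 blocked=[]
Op 9: conn=34 S1=20 S2=58 S3=53 blocked=[]
Op 10: conn=34 S1=20 S2=58 S3=61 blocked=[]
Op 11: conn=29 S1=15 S2=58 S3=61 blocked=[]
Op 12: conn=39 S1=15 S2=58 S3=61 blocked=[]

Answer: 39 15 58 61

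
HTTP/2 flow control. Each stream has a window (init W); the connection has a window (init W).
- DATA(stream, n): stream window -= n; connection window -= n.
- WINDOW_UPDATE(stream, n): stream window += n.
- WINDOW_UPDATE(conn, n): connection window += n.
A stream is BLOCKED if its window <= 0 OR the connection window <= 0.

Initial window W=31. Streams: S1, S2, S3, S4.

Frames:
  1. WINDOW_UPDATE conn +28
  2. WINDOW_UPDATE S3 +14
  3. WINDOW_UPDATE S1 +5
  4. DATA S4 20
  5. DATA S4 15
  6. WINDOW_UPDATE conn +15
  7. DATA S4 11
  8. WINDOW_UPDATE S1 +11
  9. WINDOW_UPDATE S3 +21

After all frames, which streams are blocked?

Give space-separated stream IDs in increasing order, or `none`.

Op 1: conn=59 S1=31 S2=31 S3=31 S4=31 blocked=[]
Op 2: conn=59 S1=31 S2=31 S3=45 S4=31 blocked=[]
Op 3: conn=59 S1=36 S2=31 S3=45 S4=31 blocked=[]
Op 4: conn=39 S1=36 S2=31 S3=45 S4=11 blocked=[]
Op 5: conn=24 S1=36 S2=31 S3=45 S4=-4 blocked=[4]
Op 6: conn=39 S1=36 S2=31 S3=45 S4=-4 blocked=[4]
Op 7: conn=28 S1=36 S2=31 S3=45 S4=-15 blocked=[4]
Op 8: conn=28 S1=47 S2=31 S3=45 S4=-15 blocked=[4]
Op 9: conn=28 S1=47 S2=31 S3=66 S4=-15 blocked=[4]

Answer: S4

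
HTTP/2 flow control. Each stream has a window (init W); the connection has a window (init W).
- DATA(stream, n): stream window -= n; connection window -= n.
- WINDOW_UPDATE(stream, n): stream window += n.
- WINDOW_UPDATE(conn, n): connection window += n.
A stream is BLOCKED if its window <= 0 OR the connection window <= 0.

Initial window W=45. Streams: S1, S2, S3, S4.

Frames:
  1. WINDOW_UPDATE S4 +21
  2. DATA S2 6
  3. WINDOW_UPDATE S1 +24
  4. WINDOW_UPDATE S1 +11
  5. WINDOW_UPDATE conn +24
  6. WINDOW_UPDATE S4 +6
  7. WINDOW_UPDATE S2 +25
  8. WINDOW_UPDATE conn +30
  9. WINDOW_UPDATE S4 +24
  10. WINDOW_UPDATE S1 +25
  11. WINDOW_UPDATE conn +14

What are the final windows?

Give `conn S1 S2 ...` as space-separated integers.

Op 1: conn=45 S1=45 S2=45 S3=45 S4=66 blocked=[]
Op 2: conn=39 S1=45 S2=39 S3=45 S4=66 blocked=[]
Op 3: conn=39 S1=69 S2=39 S3=45 S4=66 blocked=[]
Op 4: conn=39 S1=80 S2=39 S3=45 S4=66 blocked=[]
Op 5: conn=63 S1=80 S2=39 S3=45 S4=66 blocked=[]
Op 6: conn=63 S1=80 S2=39 S3=45 S4=72 blocked=[]
Op 7: conn=63 S1=80 S2=64 S3=45 S4=72 blocked=[]
Op 8: conn=93 S1=80 S2=64 S3=45 S4=72 blocked=[]
Op 9: conn=93 S1=80 S2=64 S3=45 S4=96 blocked=[]
Op 10: conn=93 S1=105 S2=64 S3=45 S4=96 blocked=[]
Op 11: conn=107 S1=105 S2=64 S3=45 S4=96 blocked=[]

Answer: 107 105 64 45 96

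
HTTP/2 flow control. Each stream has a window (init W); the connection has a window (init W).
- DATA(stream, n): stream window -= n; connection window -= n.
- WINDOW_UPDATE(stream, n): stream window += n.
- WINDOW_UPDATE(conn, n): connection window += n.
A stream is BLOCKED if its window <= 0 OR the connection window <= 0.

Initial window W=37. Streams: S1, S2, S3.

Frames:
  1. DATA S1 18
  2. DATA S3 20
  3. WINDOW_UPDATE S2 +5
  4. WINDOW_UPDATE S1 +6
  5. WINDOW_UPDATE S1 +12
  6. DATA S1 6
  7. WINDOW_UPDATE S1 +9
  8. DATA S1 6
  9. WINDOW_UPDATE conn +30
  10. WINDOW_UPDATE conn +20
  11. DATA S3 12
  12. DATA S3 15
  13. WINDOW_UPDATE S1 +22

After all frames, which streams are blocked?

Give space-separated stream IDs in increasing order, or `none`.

Op 1: conn=19 S1=19 S2=37 S3=37 blocked=[]
Op 2: conn=-1 S1=19 S2=37 S3=17 blocked=[1, 2, 3]
Op 3: conn=-1 S1=19 S2=42 S3=17 blocked=[1, 2, 3]
Op 4: conn=-1 S1=25 S2=42 S3=17 blocked=[1, 2, 3]
Op 5: conn=-1 S1=37 S2=42 S3=17 blocked=[1, 2, 3]
Op 6: conn=-7 S1=31 S2=42 S3=17 blocked=[1, 2, 3]
Op 7: conn=-7 S1=40 S2=42 S3=17 blocked=[1, 2, 3]
Op 8: conn=-13 S1=34 S2=42 S3=17 blocked=[1, 2, 3]
Op 9: conn=17 S1=34 S2=42 S3=17 blocked=[]
Op 10: conn=37 S1=34 S2=42 S3=17 blocked=[]
Op 11: conn=25 S1=34 S2=42 S3=5 blocked=[]
Op 12: conn=10 S1=34 S2=42 S3=-10 blocked=[3]
Op 13: conn=10 S1=56 S2=42 S3=-10 blocked=[3]

Answer: S3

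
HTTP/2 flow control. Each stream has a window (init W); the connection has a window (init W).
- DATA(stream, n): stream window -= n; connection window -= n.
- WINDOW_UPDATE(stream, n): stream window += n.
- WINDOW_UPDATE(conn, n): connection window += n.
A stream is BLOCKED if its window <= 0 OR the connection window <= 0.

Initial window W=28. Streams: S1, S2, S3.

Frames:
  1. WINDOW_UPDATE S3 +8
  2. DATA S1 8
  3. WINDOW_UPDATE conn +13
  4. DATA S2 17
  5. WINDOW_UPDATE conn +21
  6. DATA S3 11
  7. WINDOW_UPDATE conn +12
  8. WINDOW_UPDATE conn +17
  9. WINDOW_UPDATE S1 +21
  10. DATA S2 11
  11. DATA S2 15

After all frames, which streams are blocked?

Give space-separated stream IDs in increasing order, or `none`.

Answer: S2

Derivation:
Op 1: conn=28 S1=28 S2=28 S3=36 blocked=[]
Op 2: conn=20 S1=20 S2=28 S3=36 blocked=[]
Op 3: conn=33 S1=20 S2=28 S3=36 blocked=[]
Op 4: conn=16 S1=20 S2=11 S3=36 blocked=[]
Op 5: conn=37 S1=20 S2=11 S3=36 blocked=[]
Op 6: conn=26 S1=20 S2=11 S3=25 blocked=[]
Op 7: conn=38 S1=20 S2=11 S3=25 blocked=[]
Op 8: conn=55 S1=20 S2=11 S3=25 blocked=[]
Op 9: conn=55 S1=41 S2=11 S3=25 blocked=[]
Op 10: conn=44 S1=41 S2=0 S3=25 blocked=[2]
Op 11: conn=29 S1=41 S2=-15 S3=25 blocked=[2]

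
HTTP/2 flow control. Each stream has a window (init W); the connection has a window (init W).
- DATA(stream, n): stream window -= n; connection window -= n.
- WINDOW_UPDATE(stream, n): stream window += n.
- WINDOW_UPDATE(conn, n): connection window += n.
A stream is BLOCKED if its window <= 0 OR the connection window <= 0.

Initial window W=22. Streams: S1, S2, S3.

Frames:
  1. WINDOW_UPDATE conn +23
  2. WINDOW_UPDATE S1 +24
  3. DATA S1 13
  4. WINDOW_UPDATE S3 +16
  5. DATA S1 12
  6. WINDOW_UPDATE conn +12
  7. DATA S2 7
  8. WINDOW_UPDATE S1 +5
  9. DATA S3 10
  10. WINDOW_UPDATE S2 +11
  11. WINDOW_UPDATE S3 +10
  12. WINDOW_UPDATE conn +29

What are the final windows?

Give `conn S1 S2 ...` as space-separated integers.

Op 1: conn=45 S1=22 S2=22 S3=22 blocked=[]
Op 2: conn=45 S1=46 S2=22 S3=22 blocked=[]
Op 3: conn=32 S1=33 S2=22 S3=22 blocked=[]
Op 4: conn=32 S1=33 S2=22 S3=38 blocked=[]
Op 5: conn=20 S1=21 S2=22 S3=38 blocked=[]
Op 6: conn=32 S1=21 S2=22 S3=38 blocked=[]
Op 7: conn=25 S1=21 S2=15 S3=38 blocked=[]
Op 8: conn=25 S1=26 S2=15 S3=38 blocked=[]
Op 9: conn=15 S1=26 S2=15 S3=28 blocked=[]
Op 10: conn=15 S1=26 S2=26 S3=28 blocked=[]
Op 11: conn=15 S1=26 S2=26 S3=38 blocked=[]
Op 12: conn=44 S1=26 S2=26 S3=38 blocked=[]

Answer: 44 26 26 38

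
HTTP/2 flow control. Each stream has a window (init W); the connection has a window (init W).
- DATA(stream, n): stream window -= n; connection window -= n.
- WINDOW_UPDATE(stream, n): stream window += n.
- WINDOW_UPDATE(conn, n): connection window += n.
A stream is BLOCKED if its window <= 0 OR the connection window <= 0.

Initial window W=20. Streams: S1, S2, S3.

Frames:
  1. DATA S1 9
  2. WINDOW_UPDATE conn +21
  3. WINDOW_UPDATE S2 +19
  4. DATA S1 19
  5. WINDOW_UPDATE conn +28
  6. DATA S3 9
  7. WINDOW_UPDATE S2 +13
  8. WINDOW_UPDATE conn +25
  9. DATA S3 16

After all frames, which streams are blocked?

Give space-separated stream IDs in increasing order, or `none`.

Op 1: conn=11 S1=11 S2=20 S3=20 blocked=[]
Op 2: conn=32 S1=11 S2=20 S3=20 blocked=[]
Op 3: conn=32 S1=11 S2=39 S3=20 blocked=[]
Op 4: conn=13 S1=-8 S2=39 S3=20 blocked=[1]
Op 5: conn=41 S1=-8 S2=39 S3=20 blocked=[1]
Op 6: conn=32 S1=-8 S2=39 S3=11 blocked=[1]
Op 7: conn=32 S1=-8 S2=52 S3=11 blocked=[1]
Op 8: conn=57 S1=-8 S2=52 S3=11 blocked=[1]
Op 9: conn=41 S1=-8 S2=52 S3=-5 blocked=[1, 3]

Answer: S1 S3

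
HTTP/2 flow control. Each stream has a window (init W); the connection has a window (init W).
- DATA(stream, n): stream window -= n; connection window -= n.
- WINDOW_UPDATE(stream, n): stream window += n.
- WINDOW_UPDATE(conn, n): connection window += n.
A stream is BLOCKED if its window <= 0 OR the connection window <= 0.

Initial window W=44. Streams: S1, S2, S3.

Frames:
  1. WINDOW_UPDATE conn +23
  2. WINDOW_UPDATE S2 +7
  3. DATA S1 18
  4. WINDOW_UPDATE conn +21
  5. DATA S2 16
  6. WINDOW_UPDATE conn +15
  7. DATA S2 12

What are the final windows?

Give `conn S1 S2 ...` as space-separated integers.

Op 1: conn=67 S1=44 S2=44 S3=44 blocked=[]
Op 2: conn=67 S1=44 S2=51 S3=44 blocked=[]
Op 3: conn=49 S1=26 S2=51 S3=44 blocked=[]
Op 4: conn=70 S1=26 S2=51 S3=44 blocked=[]
Op 5: conn=54 S1=26 S2=35 S3=44 blocked=[]
Op 6: conn=69 S1=26 S2=35 S3=44 blocked=[]
Op 7: conn=57 S1=26 S2=23 S3=44 blocked=[]

Answer: 57 26 23 44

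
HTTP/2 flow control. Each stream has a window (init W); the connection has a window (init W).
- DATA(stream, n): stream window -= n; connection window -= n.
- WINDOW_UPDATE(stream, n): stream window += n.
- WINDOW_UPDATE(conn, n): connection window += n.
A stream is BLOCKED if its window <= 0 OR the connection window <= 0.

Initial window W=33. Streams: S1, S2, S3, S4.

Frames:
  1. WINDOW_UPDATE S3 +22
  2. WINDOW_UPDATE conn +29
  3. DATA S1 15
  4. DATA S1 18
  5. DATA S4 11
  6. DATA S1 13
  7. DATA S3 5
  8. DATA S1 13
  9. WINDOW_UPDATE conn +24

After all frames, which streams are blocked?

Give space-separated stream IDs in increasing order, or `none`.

Answer: S1

Derivation:
Op 1: conn=33 S1=33 S2=33 S3=55 S4=33 blocked=[]
Op 2: conn=62 S1=33 S2=33 S3=55 S4=33 blocked=[]
Op 3: conn=47 S1=18 S2=33 S3=55 S4=33 blocked=[]
Op 4: conn=29 S1=0 S2=33 S3=55 S4=33 blocked=[1]
Op 5: conn=18 S1=0 S2=33 S3=55 S4=22 blocked=[1]
Op 6: conn=5 S1=-13 S2=33 S3=55 S4=22 blocked=[1]
Op 7: conn=0 S1=-13 S2=33 S3=50 S4=22 blocked=[1, 2, 3, 4]
Op 8: conn=-13 S1=-26 S2=33 S3=50 S4=22 blocked=[1, 2, 3, 4]
Op 9: conn=11 S1=-26 S2=33 S3=50 S4=22 blocked=[1]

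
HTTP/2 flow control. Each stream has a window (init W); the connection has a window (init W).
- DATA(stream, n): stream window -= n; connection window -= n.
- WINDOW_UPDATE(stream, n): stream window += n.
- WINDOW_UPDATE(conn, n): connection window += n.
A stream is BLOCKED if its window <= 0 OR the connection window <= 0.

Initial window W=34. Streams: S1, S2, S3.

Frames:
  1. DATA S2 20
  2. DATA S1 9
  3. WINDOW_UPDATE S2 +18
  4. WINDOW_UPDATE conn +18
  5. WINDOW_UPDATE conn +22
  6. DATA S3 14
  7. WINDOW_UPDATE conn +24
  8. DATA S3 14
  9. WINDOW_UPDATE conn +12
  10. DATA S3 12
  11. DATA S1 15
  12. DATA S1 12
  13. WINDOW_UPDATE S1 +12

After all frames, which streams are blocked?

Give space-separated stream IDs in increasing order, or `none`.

Op 1: conn=14 S1=34 S2=14 S3=34 blocked=[]
Op 2: conn=5 S1=25 S2=14 S3=34 blocked=[]
Op 3: conn=5 S1=25 S2=32 S3=34 blocked=[]
Op 4: conn=23 S1=25 S2=32 S3=34 blocked=[]
Op 5: conn=45 S1=25 S2=32 S3=34 blocked=[]
Op 6: conn=31 S1=25 S2=32 S3=20 blocked=[]
Op 7: conn=55 S1=25 S2=32 S3=20 blocked=[]
Op 8: conn=41 S1=25 S2=32 S3=6 blocked=[]
Op 9: conn=53 S1=25 S2=32 S3=6 blocked=[]
Op 10: conn=41 S1=25 S2=32 S3=-6 blocked=[3]
Op 11: conn=26 S1=10 S2=32 S3=-6 blocked=[3]
Op 12: conn=14 S1=-2 S2=32 S3=-6 blocked=[1, 3]
Op 13: conn=14 S1=10 S2=32 S3=-6 blocked=[3]

Answer: S3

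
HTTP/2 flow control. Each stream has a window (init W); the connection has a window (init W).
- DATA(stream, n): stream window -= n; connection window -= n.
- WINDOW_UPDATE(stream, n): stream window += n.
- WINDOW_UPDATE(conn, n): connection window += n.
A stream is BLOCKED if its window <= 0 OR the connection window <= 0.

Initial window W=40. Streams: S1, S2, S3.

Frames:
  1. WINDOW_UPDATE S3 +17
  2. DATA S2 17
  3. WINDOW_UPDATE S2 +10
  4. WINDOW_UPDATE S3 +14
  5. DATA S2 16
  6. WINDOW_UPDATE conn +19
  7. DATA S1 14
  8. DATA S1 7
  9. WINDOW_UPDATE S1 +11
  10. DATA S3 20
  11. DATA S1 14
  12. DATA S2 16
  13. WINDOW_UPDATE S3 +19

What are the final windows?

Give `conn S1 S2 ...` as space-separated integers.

Answer: -45 16 1 70

Derivation:
Op 1: conn=40 S1=40 S2=40 S3=57 blocked=[]
Op 2: conn=23 S1=40 S2=23 S3=57 blocked=[]
Op 3: conn=23 S1=40 S2=33 S3=57 blocked=[]
Op 4: conn=23 S1=40 S2=33 S3=71 blocked=[]
Op 5: conn=7 S1=40 S2=17 S3=71 blocked=[]
Op 6: conn=26 S1=40 S2=17 S3=71 blocked=[]
Op 7: conn=12 S1=26 S2=17 S3=71 blocked=[]
Op 8: conn=5 S1=19 S2=17 S3=71 blocked=[]
Op 9: conn=5 S1=30 S2=17 S3=71 blocked=[]
Op 10: conn=-15 S1=30 S2=17 S3=51 blocked=[1, 2, 3]
Op 11: conn=-29 S1=16 S2=17 S3=51 blocked=[1, 2, 3]
Op 12: conn=-45 S1=16 S2=1 S3=51 blocked=[1, 2, 3]
Op 13: conn=-45 S1=16 S2=1 S3=70 blocked=[1, 2, 3]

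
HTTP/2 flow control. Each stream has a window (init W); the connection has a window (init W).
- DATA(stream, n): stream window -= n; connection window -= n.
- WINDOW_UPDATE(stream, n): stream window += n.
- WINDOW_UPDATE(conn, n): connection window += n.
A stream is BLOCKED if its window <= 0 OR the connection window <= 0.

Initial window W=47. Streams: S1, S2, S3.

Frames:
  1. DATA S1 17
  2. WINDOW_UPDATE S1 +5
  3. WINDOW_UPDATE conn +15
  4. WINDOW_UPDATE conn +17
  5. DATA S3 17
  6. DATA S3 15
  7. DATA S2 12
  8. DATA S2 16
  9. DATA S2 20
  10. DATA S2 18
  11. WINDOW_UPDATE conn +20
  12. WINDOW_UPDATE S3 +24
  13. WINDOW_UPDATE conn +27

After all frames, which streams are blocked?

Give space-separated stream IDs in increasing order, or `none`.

Answer: S2

Derivation:
Op 1: conn=30 S1=30 S2=47 S3=47 blocked=[]
Op 2: conn=30 S1=35 S2=47 S3=47 blocked=[]
Op 3: conn=45 S1=35 S2=47 S3=47 blocked=[]
Op 4: conn=62 S1=35 S2=47 S3=47 blocked=[]
Op 5: conn=45 S1=35 S2=47 S3=30 blocked=[]
Op 6: conn=30 S1=35 S2=47 S3=15 blocked=[]
Op 7: conn=18 S1=35 S2=35 S3=15 blocked=[]
Op 8: conn=2 S1=35 S2=19 S3=15 blocked=[]
Op 9: conn=-18 S1=35 S2=-1 S3=15 blocked=[1, 2, 3]
Op 10: conn=-36 S1=35 S2=-19 S3=15 blocked=[1, 2, 3]
Op 11: conn=-16 S1=35 S2=-19 S3=15 blocked=[1, 2, 3]
Op 12: conn=-16 S1=35 S2=-19 S3=39 blocked=[1, 2, 3]
Op 13: conn=11 S1=35 S2=-19 S3=39 blocked=[2]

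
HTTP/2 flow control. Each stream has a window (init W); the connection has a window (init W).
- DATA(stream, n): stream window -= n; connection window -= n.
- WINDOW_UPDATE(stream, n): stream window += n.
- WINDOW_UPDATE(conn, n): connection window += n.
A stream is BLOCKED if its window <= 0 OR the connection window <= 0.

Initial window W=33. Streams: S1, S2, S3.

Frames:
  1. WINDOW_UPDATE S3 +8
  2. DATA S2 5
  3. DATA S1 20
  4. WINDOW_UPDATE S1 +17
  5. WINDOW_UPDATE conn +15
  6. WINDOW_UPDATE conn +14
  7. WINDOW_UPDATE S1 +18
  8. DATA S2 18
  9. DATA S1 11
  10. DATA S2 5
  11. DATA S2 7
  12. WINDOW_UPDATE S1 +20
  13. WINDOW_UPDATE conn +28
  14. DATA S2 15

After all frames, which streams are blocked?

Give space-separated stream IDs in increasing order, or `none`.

Answer: S2

Derivation:
Op 1: conn=33 S1=33 S2=33 S3=41 blocked=[]
Op 2: conn=28 S1=33 S2=28 S3=41 blocked=[]
Op 3: conn=8 S1=13 S2=28 S3=41 blocked=[]
Op 4: conn=8 S1=30 S2=28 S3=41 blocked=[]
Op 5: conn=23 S1=30 S2=28 S3=41 blocked=[]
Op 6: conn=37 S1=30 S2=28 S3=41 blocked=[]
Op 7: conn=37 S1=48 S2=28 S3=41 blocked=[]
Op 8: conn=19 S1=48 S2=10 S3=41 blocked=[]
Op 9: conn=8 S1=37 S2=10 S3=41 blocked=[]
Op 10: conn=3 S1=37 S2=5 S3=41 blocked=[]
Op 11: conn=-4 S1=37 S2=-2 S3=41 blocked=[1, 2, 3]
Op 12: conn=-4 S1=57 S2=-2 S3=41 blocked=[1, 2, 3]
Op 13: conn=24 S1=57 S2=-2 S3=41 blocked=[2]
Op 14: conn=9 S1=57 S2=-17 S3=41 blocked=[2]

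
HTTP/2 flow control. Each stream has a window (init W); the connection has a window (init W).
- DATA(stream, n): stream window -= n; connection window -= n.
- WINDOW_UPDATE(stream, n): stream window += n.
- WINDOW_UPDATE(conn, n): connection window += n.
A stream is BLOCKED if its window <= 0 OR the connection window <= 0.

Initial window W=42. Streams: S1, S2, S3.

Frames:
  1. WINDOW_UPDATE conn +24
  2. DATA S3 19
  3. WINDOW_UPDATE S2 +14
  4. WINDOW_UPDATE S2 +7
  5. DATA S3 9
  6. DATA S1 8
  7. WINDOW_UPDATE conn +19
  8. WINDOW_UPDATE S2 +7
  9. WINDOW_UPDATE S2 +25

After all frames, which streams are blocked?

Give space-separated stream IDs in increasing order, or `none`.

Op 1: conn=66 S1=42 S2=42 S3=42 blocked=[]
Op 2: conn=47 S1=42 S2=42 S3=23 blocked=[]
Op 3: conn=47 S1=42 S2=56 S3=23 blocked=[]
Op 4: conn=47 S1=42 S2=63 S3=23 blocked=[]
Op 5: conn=38 S1=42 S2=63 S3=14 blocked=[]
Op 6: conn=30 S1=34 S2=63 S3=14 blocked=[]
Op 7: conn=49 S1=34 S2=63 S3=14 blocked=[]
Op 8: conn=49 S1=34 S2=70 S3=14 blocked=[]
Op 9: conn=49 S1=34 S2=95 S3=14 blocked=[]

Answer: none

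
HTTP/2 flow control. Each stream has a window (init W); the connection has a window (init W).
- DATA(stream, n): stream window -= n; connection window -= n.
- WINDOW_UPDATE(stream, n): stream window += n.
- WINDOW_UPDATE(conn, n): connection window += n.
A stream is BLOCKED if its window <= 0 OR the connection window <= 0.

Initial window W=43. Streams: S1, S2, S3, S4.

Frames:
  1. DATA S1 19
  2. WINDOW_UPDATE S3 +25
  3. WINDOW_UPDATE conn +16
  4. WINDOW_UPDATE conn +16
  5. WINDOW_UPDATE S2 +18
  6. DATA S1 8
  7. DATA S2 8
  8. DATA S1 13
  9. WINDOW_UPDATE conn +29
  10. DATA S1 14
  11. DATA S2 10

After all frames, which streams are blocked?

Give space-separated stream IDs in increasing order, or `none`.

Op 1: conn=24 S1=24 S2=43 S3=43 S4=43 blocked=[]
Op 2: conn=24 S1=24 S2=43 S3=68 S4=43 blocked=[]
Op 3: conn=40 S1=24 S2=43 S3=68 S4=43 blocked=[]
Op 4: conn=56 S1=24 S2=43 S3=68 S4=43 blocked=[]
Op 5: conn=56 S1=24 S2=61 S3=68 S4=43 blocked=[]
Op 6: conn=48 S1=16 S2=61 S3=68 S4=43 blocked=[]
Op 7: conn=40 S1=16 S2=53 S3=68 S4=43 blocked=[]
Op 8: conn=27 S1=3 S2=53 S3=68 S4=43 blocked=[]
Op 9: conn=56 S1=3 S2=53 S3=68 S4=43 blocked=[]
Op 10: conn=42 S1=-11 S2=53 S3=68 S4=43 blocked=[1]
Op 11: conn=32 S1=-11 S2=43 S3=68 S4=43 blocked=[1]

Answer: S1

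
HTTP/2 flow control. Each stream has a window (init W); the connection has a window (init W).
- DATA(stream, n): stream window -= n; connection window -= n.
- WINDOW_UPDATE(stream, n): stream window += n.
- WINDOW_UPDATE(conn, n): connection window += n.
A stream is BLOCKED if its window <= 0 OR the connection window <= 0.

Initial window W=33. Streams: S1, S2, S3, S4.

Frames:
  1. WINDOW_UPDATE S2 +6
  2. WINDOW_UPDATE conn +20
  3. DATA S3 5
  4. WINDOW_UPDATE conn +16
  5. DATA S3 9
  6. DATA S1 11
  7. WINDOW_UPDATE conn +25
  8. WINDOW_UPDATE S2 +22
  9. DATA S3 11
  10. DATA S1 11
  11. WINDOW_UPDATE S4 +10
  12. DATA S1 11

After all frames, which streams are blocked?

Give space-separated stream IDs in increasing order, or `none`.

Answer: S1

Derivation:
Op 1: conn=33 S1=33 S2=39 S3=33 S4=33 blocked=[]
Op 2: conn=53 S1=33 S2=39 S3=33 S4=33 blocked=[]
Op 3: conn=48 S1=33 S2=39 S3=28 S4=33 blocked=[]
Op 4: conn=64 S1=33 S2=39 S3=28 S4=33 blocked=[]
Op 5: conn=55 S1=33 S2=39 S3=19 S4=33 blocked=[]
Op 6: conn=44 S1=22 S2=39 S3=19 S4=33 blocked=[]
Op 7: conn=69 S1=22 S2=39 S3=19 S4=33 blocked=[]
Op 8: conn=69 S1=22 S2=61 S3=19 S4=33 blocked=[]
Op 9: conn=58 S1=22 S2=61 S3=8 S4=33 blocked=[]
Op 10: conn=47 S1=11 S2=61 S3=8 S4=33 blocked=[]
Op 11: conn=47 S1=11 S2=61 S3=8 S4=43 blocked=[]
Op 12: conn=36 S1=0 S2=61 S3=8 S4=43 blocked=[1]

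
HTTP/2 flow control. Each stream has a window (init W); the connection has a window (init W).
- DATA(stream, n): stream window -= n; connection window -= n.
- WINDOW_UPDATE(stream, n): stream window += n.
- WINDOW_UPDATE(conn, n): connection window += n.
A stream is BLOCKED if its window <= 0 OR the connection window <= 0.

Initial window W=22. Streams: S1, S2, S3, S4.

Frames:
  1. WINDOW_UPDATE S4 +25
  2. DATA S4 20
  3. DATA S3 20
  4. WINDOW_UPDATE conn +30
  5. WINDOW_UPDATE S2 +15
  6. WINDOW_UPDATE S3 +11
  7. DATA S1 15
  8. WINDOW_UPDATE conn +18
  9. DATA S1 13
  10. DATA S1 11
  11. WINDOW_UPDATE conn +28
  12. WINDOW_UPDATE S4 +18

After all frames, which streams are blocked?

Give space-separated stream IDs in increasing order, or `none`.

Answer: S1

Derivation:
Op 1: conn=22 S1=22 S2=22 S3=22 S4=47 blocked=[]
Op 2: conn=2 S1=22 S2=22 S3=22 S4=27 blocked=[]
Op 3: conn=-18 S1=22 S2=22 S3=2 S4=27 blocked=[1, 2, 3, 4]
Op 4: conn=12 S1=22 S2=22 S3=2 S4=27 blocked=[]
Op 5: conn=12 S1=22 S2=37 S3=2 S4=27 blocked=[]
Op 6: conn=12 S1=22 S2=37 S3=13 S4=27 blocked=[]
Op 7: conn=-3 S1=7 S2=37 S3=13 S4=27 blocked=[1, 2, 3, 4]
Op 8: conn=15 S1=7 S2=37 S3=13 S4=27 blocked=[]
Op 9: conn=2 S1=-6 S2=37 S3=13 S4=27 blocked=[1]
Op 10: conn=-9 S1=-17 S2=37 S3=13 S4=27 blocked=[1, 2, 3, 4]
Op 11: conn=19 S1=-17 S2=37 S3=13 S4=27 blocked=[1]
Op 12: conn=19 S1=-17 S2=37 S3=13 S4=45 blocked=[1]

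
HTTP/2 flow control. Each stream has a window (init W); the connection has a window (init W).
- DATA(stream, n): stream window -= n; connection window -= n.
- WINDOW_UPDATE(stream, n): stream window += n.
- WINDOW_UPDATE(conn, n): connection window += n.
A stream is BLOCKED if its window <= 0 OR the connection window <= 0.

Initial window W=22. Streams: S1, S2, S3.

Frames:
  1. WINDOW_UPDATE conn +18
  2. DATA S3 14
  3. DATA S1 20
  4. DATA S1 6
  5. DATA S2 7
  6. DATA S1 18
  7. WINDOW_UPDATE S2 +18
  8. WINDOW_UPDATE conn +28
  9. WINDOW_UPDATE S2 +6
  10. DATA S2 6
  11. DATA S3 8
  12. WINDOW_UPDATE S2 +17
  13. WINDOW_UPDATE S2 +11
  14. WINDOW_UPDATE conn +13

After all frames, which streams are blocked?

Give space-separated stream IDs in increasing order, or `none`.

Op 1: conn=40 S1=22 S2=22 S3=22 blocked=[]
Op 2: conn=26 S1=22 S2=22 S3=8 blocked=[]
Op 3: conn=6 S1=2 S2=22 S3=8 blocked=[]
Op 4: conn=0 S1=-4 S2=22 S3=8 blocked=[1, 2, 3]
Op 5: conn=-7 S1=-4 S2=15 S3=8 blocked=[1, 2, 3]
Op 6: conn=-25 S1=-22 S2=15 S3=8 blocked=[1, 2, 3]
Op 7: conn=-25 S1=-22 S2=33 S3=8 blocked=[1, 2, 3]
Op 8: conn=3 S1=-22 S2=33 S3=8 blocked=[1]
Op 9: conn=3 S1=-22 S2=39 S3=8 blocked=[1]
Op 10: conn=-3 S1=-22 S2=33 S3=8 blocked=[1, 2, 3]
Op 11: conn=-11 S1=-22 S2=33 S3=0 blocked=[1, 2, 3]
Op 12: conn=-11 S1=-22 S2=50 S3=0 blocked=[1, 2, 3]
Op 13: conn=-11 S1=-22 S2=61 S3=0 blocked=[1, 2, 3]
Op 14: conn=2 S1=-22 S2=61 S3=0 blocked=[1, 3]

Answer: S1 S3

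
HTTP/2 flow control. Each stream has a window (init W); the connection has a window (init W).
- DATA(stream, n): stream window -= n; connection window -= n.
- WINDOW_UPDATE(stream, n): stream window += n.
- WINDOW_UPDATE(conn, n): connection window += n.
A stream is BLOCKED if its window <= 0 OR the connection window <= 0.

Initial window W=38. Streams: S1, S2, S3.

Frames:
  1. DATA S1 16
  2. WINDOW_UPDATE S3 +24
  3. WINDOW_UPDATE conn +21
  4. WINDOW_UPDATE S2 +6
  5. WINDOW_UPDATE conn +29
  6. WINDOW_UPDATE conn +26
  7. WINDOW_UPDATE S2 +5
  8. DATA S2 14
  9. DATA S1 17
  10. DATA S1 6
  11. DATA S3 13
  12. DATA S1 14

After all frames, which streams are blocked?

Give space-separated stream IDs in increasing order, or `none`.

Op 1: conn=22 S1=22 S2=38 S3=38 blocked=[]
Op 2: conn=22 S1=22 S2=38 S3=62 blocked=[]
Op 3: conn=43 S1=22 S2=38 S3=62 blocked=[]
Op 4: conn=43 S1=22 S2=44 S3=62 blocked=[]
Op 5: conn=72 S1=22 S2=44 S3=62 blocked=[]
Op 6: conn=98 S1=22 S2=44 S3=62 blocked=[]
Op 7: conn=98 S1=22 S2=49 S3=62 blocked=[]
Op 8: conn=84 S1=22 S2=35 S3=62 blocked=[]
Op 9: conn=67 S1=5 S2=35 S3=62 blocked=[]
Op 10: conn=61 S1=-1 S2=35 S3=62 blocked=[1]
Op 11: conn=48 S1=-1 S2=35 S3=49 blocked=[1]
Op 12: conn=34 S1=-15 S2=35 S3=49 blocked=[1]

Answer: S1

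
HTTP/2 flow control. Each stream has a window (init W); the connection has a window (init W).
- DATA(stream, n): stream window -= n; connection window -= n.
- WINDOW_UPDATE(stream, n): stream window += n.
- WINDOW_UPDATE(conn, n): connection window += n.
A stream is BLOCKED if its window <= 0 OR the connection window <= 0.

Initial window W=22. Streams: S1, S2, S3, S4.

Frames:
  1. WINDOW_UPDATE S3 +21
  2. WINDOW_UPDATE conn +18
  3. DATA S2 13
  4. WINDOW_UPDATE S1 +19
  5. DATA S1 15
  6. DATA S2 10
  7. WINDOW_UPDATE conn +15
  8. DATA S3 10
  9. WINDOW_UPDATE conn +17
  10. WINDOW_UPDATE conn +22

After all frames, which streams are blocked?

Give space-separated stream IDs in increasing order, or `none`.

Op 1: conn=22 S1=22 S2=22 S3=43 S4=22 blocked=[]
Op 2: conn=40 S1=22 S2=22 S3=43 S4=22 blocked=[]
Op 3: conn=27 S1=22 S2=9 S3=43 S4=22 blocked=[]
Op 4: conn=27 S1=41 S2=9 S3=43 S4=22 blocked=[]
Op 5: conn=12 S1=26 S2=9 S3=43 S4=22 blocked=[]
Op 6: conn=2 S1=26 S2=-1 S3=43 S4=22 blocked=[2]
Op 7: conn=17 S1=26 S2=-1 S3=43 S4=22 blocked=[2]
Op 8: conn=7 S1=26 S2=-1 S3=33 S4=22 blocked=[2]
Op 9: conn=24 S1=26 S2=-1 S3=33 S4=22 blocked=[2]
Op 10: conn=46 S1=26 S2=-1 S3=33 S4=22 blocked=[2]

Answer: S2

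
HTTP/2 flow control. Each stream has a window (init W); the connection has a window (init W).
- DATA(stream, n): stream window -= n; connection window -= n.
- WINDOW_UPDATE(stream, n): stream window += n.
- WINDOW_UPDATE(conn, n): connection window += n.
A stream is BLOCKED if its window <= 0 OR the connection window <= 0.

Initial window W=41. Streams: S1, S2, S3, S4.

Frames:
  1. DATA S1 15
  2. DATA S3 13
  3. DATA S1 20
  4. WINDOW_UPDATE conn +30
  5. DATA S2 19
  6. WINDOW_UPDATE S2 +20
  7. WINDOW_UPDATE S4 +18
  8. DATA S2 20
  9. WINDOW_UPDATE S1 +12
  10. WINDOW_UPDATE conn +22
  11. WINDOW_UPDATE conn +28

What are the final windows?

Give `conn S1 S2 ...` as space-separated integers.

Op 1: conn=26 S1=26 S2=41 S3=41 S4=41 blocked=[]
Op 2: conn=13 S1=26 S2=41 S3=28 S4=41 blocked=[]
Op 3: conn=-7 S1=6 S2=41 S3=28 S4=41 blocked=[1, 2, 3, 4]
Op 4: conn=23 S1=6 S2=41 S3=28 S4=41 blocked=[]
Op 5: conn=4 S1=6 S2=22 S3=28 S4=41 blocked=[]
Op 6: conn=4 S1=6 S2=42 S3=28 S4=41 blocked=[]
Op 7: conn=4 S1=6 S2=42 S3=28 S4=59 blocked=[]
Op 8: conn=-16 S1=6 S2=22 S3=28 S4=59 blocked=[1, 2, 3, 4]
Op 9: conn=-16 S1=18 S2=22 S3=28 S4=59 blocked=[1, 2, 3, 4]
Op 10: conn=6 S1=18 S2=22 S3=28 S4=59 blocked=[]
Op 11: conn=34 S1=18 S2=22 S3=28 S4=59 blocked=[]

Answer: 34 18 22 28 59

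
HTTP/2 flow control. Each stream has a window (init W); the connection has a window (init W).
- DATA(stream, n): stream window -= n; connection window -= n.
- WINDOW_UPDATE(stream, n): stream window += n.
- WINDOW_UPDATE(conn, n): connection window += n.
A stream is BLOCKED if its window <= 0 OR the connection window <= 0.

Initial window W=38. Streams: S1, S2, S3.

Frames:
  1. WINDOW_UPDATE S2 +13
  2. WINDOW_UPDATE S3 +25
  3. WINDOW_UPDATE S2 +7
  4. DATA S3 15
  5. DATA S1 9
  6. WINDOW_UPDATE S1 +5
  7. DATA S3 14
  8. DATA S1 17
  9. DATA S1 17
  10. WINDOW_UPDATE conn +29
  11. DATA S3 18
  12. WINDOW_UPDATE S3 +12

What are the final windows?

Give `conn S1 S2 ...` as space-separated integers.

Answer: -23 0 58 28

Derivation:
Op 1: conn=38 S1=38 S2=51 S3=38 blocked=[]
Op 2: conn=38 S1=38 S2=51 S3=63 blocked=[]
Op 3: conn=38 S1=38 S2=58 S3=63 blocked=[]
Op 4: conn=23 S1=38 S2=58 S3=48 blocked=[]
Op 5: conn=14 S1=29 S2=58 S3=48 blocked=[]
Op 6: conn=14 S1=34 S2=58 S3=48 blocked=[]
Op 7: conn=0 S1=34 S2=58 S3=34 blocked=[1, 2, 3]
Op 8: conn=-17 S1=17 S2=58 S3=34 blocked=[1, 2, 3]
Op 9: conn=-34 S1=0 S2=58 S3=34 blocked=[1, 2, 3]
Op 10: conn=-5 S1=0 S2=58 S3=34 blocked=[1, 2, 3]
Op 11: conn=-23 S1=0 S2=58 S3=16 blocked=[1, 2, 3]
Op 12: conn=-23 S1=0 S2=58 S3=28 blocked=[1, 2, 3]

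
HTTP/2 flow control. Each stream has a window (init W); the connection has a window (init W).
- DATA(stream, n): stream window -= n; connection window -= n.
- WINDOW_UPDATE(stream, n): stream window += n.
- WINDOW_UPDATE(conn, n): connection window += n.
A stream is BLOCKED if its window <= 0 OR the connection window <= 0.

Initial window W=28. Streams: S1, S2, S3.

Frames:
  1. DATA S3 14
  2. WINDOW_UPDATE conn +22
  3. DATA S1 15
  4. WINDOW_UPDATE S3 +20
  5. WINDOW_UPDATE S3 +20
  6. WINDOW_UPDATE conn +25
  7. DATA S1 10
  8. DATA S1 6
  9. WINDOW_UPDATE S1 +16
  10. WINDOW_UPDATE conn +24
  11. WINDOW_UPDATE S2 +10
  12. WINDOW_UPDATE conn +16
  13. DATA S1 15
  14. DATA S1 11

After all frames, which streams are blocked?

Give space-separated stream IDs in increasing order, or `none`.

Op 1: conn=14 S1=28 S2=28 S3=14 blocked=[]
Op 2: conn=36 S1=28 S2=28 S3=14 blocked=[]
Op 3: conn=21 S1=13 S2=28 S3=14 blocked=[]
Op 4: conn=21 S1=13 S2=28 S3=34 blocked=[]
Op 5: conn=21 S1=13 S2=28 S3=54 blocked=[]
Op 6: conn=46 S1=13 S2=28 S3=54 blocked=[]
Op 7: conn=36 S1=3 S2=28 S3=54 blocked=[]
Op 8: conn=30 S1=-3 S2=28 S3=54 blocked=[1]
Op 9: conn=30 S1=13 S2=28 S3=54 blocked=[]
Op 10: conn=54 S1=13 S2=28 S3=54 blocked=[]
Op 11: conn=54 S1=13 S2=38 S3=54 blocked=[]
Op 12: conn=70 S1=13 S2=38 S3=54 blocked=[]
Op 13: conn=55 S1=-2 S2=38 S3=54 blocked=[1]
Op 14: conn=44 S1=-13 S2=38 S3=54 blocked=[1]

Answer: S1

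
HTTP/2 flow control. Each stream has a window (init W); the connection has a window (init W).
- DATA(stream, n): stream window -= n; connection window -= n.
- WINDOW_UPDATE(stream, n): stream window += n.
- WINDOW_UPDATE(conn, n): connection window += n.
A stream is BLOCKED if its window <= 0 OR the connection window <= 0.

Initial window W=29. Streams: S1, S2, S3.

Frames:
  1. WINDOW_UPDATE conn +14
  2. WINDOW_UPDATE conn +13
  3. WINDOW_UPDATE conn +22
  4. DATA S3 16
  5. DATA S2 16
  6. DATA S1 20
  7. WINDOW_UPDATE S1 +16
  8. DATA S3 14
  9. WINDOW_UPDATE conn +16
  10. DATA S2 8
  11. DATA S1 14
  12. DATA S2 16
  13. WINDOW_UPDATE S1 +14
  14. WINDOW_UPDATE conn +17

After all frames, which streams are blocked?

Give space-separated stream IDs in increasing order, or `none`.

Answer: S2 S3

Derivation:
Op 1: conn=43 S1=29 S2=29 S3=29 blocked=[]
Op 2: conn=56 S1=29 S2=29 S3=29 blocked=[]
Op 3: conn=78 S1=29 S2=29 S3=29 blocked=[]
Op 4: conn=62 S1=29 S2=29 S3=13 blocked=[]
Op 5: conn=46 S1=29 S2=13 S3=13 blocked=[]
Op 6: conn=26 S1=9 S2=13 S3=13 blocked=[]
Op 7: conn=26 S1=25 S2=13 S3=13 blocked=[]
Op 8: conn=12 S1=25 S2=13 S3=-1 blocked=[3]
Op 9: conn=28 S1=25 S2=13 S3=-1 blocked=[3]
Op 10: conn=20 S1=25 S2=5 S3=-1 blocked=[3]
Op 11: conn=6 S1=11 S2=5 S3=-1 blocked=[3]
Op 12: conn=-10 S1=11 S2=-11 S3=-1 blocked=[1, 2, 3]
Op 13: conn=-10 S1=25 S2=-11 S3=-1 blocked=[1, 2, 3]
Op 14: conn=7 S1=25 S2=-11 S3=-1 blocked=[2, 3]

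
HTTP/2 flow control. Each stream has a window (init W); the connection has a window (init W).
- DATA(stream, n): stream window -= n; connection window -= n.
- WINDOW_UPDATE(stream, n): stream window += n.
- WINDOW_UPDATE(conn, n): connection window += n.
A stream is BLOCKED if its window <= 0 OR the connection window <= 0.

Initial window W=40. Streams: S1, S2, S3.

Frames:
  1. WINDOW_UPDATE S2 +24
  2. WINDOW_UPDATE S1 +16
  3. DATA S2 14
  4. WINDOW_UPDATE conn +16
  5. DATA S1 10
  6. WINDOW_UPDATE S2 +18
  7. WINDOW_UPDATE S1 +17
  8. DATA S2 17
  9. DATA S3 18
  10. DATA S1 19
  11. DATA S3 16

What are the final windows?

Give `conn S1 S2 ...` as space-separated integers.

Op 1: conn=40 S1=40 S2=64 S3=40 blocked=[]
Op 2: conn=40 S1=56 S2=64 S3=40 blocked=[]
Op 3: conn=26 S1=56 S2=50 S3=40 blocked=[]
Op 4: conn=42 S1=56 S2=50 S3=40 blocked=[]
Op 5: conn=32 S1=46 S2=50 S3=40 blocked=[]
Op 6: conn=32 S1=46 S2=68 S3=40 blocked=[]
Op 7: conn=32 S1=63 S2=68 S3=40 blocked=[]
Op 8: conn=15 S1=63 S2=51 S3=40 blocked=[]
Op 9: conn=-3 S1=63 S2=51 S3=22 blocked=[1, 2, 3]
Op 10: conn=-22 S1=44 S2=51 S3=22 blocked=[1, 2, 3]
Op 11: conn=-38 S1=44 S2=51 S3=6 blocked=[1, 2, 3]

Answer: -38 44 51 6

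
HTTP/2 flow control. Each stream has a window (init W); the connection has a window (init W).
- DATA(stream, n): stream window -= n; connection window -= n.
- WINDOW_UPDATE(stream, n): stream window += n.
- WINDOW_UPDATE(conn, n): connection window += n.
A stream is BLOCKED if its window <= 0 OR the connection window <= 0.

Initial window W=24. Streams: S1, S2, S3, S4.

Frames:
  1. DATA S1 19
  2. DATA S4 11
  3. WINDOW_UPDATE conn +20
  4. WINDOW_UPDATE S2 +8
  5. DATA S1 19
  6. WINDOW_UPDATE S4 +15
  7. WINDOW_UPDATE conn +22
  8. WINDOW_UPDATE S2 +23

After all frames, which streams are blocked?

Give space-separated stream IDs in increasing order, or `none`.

Answer: S1

Derivation:
Op 1: conn=5 S1=5 S2=24 S3=24 S4=24 blocked=[]
Op 2: conn=-6 S1=5 S2=24 S3=24 S4=13 blocked=[1, 2, 3, 4]
Op 3: conn=14 S1=5 S2=24 S3=24 S4=13 blocked=[]
Op 4: conn=14 S1=5 S2=32 S3=24 S4=13 blocked=[]
Op 5: conn=-5 S1=-14 S2=32 S3=24 S4=13 blocked=[1, 2, 3, 4]
Op 6: conn=-5 S1=-14 S2=32 S3=24 S4=28 blocked=[1, 2, 3, 4]
Op 7: conn=17 S1=-14 S2=32 S3=24 S4=28 blocked=[1]
Op 8: conn=17 S1=-14 S2=55 S3=24 S4=28 blocked=[1]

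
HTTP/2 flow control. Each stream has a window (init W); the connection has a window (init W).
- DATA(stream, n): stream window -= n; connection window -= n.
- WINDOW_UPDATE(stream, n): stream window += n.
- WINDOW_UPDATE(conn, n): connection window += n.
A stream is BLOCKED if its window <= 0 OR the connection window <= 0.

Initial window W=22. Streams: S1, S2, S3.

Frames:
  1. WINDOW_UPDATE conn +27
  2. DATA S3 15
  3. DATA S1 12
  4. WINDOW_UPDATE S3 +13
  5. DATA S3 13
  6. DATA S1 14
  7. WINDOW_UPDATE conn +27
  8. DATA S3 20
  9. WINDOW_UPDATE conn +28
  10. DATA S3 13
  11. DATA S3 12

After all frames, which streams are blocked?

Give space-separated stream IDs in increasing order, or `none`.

Answer: S1 S3

Derivation:
Op 1: conn=49 S1=22 S2=22 S3=22 blocked=[]
Op 2: conn=34 S1=22 S2=22 S3=7 blocked=[]
Op 3: conn=22 S1=10 S2=22 S3=7 blocked=[]
Op 4: conn=22 S1=10 S2=22 S3=20 blocked=[]
Op 5: conn=9 S1=10 S2=22 S3=7 blocked=[]
Op 6: conn=-5 S1=-4 S2=22 S3=7 blocked=[1, 2, 3]
Op 7: conn=22 S1=-4 S2=22 S3=7 blocked=[1]
Op 8: conn=2 S1=-4 S2=22 S3=-13 blocked=[1, 3]
Op 9: conn=30 S1=-4 S2=22 S3=-13 blocked=[1, 3]
Op 10: conn=17 S1=-4 S2=22 S3=-26 blocked=[1, 3]
Op 11: conn=5 S1=-4 S2=22 S3=-38 blocked=[1, 3]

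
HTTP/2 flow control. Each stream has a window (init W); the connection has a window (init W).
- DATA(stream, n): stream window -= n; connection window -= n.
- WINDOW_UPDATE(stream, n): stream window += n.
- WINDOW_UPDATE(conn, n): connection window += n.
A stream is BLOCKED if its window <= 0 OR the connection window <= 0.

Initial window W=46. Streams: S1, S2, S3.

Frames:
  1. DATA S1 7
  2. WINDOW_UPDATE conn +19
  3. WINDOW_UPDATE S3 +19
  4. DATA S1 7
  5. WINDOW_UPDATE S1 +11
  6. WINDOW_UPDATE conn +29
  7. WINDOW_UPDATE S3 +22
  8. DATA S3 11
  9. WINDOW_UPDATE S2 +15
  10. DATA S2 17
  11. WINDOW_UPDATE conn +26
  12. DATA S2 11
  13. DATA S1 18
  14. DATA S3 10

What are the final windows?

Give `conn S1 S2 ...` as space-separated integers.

Answer: 39 25 33 66

Derivation:
Op 1: conn=39 S1=39 S2=46 S3=46 blocked=[]
Op 2: conn=58 S1=39 S2=46 S3=46 blocked=[]
Op 3: conn=58 S1=39 S2=46 S3=65 blocked=[]
Op 4: conn=51 S1=32 S2=46 S3=65 blocked=[]
Op 5: conn=51 S1=43 S2=46 S3=65 blocked=[]
Op 6: conn=80 S1=43 S2=46 S3=65 blocked=[]
Op 7: conn=80 S1=43 S2=46 S3=87 blocked=[]
Op 8: conn=69 S1=43 S2=46 S3=76 blocked=[]
Op 9: conn=69 S1=43 S2=61 S3=76 blocked=[]
Op 10: conn=52 S1=43 S2=44 S3=76 blocked=[]
Op 11: conn=78 S1=43 S2=44 S3=76 blocked=[]
Op 12: conn=67 S1=43 S2=33 S3=76 blocked=[]
Op 13: conn=49 S1=25 S2=33 S3=76 blocked=[]
Op 14: conn=39 S1=25 S2=33 S3=66 blocked=[]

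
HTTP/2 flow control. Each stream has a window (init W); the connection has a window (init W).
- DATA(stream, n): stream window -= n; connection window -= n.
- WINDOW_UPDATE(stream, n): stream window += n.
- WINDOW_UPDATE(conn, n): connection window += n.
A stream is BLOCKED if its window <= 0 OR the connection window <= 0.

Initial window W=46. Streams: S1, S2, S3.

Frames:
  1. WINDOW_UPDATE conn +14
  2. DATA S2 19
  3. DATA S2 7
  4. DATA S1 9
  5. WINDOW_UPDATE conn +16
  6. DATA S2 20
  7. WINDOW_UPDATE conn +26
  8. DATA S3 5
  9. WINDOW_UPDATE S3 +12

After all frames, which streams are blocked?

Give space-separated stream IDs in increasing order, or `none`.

Op 1: conn=60 S1=46 S2=46 S3=46 blocked=[]
Op 2: conn=41 S1=46 S2=27 S3=46 blocked=[]
Op 3: conn=34 S1=46 S2=20 S3=46 blocked=[]
Op 4: conn=25 S1=37 S2=20 S3=46 blocked=[]
Op 5: conn=41 S1=37 S2=20 S3=46 blocked=[]
Op 6: conn=21 S1=37 S2=0 S3=46 blocked=[2]
Op 7: conn=47 S1=37 S2=0 S3=46 blocked=[2]
Op 8: conn=42 S1=37 S2=0 S3=41 blocked=[2]
Op 9: conn=42 S1=37 S2=0 S3=53 blocked=[2]

Answer: S2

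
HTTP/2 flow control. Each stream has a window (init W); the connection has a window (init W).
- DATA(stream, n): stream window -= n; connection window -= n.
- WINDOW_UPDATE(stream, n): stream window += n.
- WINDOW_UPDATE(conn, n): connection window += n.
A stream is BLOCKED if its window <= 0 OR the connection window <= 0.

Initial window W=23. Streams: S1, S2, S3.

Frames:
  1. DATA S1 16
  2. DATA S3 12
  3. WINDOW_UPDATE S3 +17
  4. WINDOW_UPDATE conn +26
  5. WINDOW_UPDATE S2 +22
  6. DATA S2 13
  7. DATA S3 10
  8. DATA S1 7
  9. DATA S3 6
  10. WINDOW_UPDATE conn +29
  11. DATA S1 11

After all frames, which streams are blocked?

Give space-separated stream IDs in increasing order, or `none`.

Answer: S1

Derivation:
Op 1: conn=7 S1=7 S2=23 S3=23 blocked=[]
Op 2: conn=-5 S1=7 S2=23 S3=11 blocked=[1, 2, 3]
Op 3: conn=-5 S1=7 S2=23 S3=28 blocked=[1, 2, 3]
Op 4: conn=21 S1=7 S2=23 S3=28 blocked=[]
Op 5: conn=21 S1=7 S2=45 S3=28 blocked=[]
Op 6: conn=8 S1=7 S2=32 S3=28 blocked=[]
Op 7: conn=-2 S1=7 S2=32 S3=18 blocked=[1, 2, 3]
Op 8: conn=-9 S1=0 S2=32 S3=18 blocked=[1, 2, 3]
Op 9: conn=-15 S1=0 S2=32 S3=12 blocked=[1, 2, 3]
Op 10: conn=14 S1=0 S2=32 S3=12 blocked=[1]
Op 11: conn=3 S1=-11 S2=32 S3=12 blocked=[1]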